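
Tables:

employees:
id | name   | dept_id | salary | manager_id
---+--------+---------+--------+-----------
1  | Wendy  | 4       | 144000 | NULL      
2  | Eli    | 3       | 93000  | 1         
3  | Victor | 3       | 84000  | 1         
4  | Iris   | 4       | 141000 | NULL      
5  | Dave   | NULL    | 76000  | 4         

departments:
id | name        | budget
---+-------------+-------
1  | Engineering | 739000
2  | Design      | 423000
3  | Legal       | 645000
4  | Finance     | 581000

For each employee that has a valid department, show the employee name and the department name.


INNER JOIN keeps only employees rows whose dept_id matches an id in departments. Walk through each employee:
  - employee 1 (Wendy): dept_id=4 -> matches Finance
  - employee 2 (Eli): dept_id=3 -> matches Legal
  - employee 3 (Victor): dept_id=3 -> matches Legal
  - employee 4 (Iris): dept_id=4 -> matches Finance
  - employee 5 (Dave): dept_id=NULL, no match -> dropped
So 1 of 5 rows is dropped.

SQL:
SELECT a.name, b.name AS department
FROM employees a
INNER JOIN departments b ON a.dept_id = b.id

Result:
name   | department
-------+-----------
Wendy  | Finance   
Eli    | Legal     
Victor | Legal     
Iris   | Finance   


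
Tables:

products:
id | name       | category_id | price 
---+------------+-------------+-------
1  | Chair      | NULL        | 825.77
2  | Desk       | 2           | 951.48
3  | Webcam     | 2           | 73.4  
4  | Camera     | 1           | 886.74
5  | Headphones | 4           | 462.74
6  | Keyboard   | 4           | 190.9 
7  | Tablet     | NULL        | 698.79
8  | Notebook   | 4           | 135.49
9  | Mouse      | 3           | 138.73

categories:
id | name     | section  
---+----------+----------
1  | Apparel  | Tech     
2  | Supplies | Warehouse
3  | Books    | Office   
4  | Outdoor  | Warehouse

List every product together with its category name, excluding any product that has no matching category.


INNER JOIN keeps only products rows whose category_id matches an id in categories. Walk through each product:
  - product 1 (Chair): category_id=NULL, no match -> dropped
  - product 2 (Desk): category_id=2 -> matches Supplies
  - product 3 (Webcam): category_id=2 -> matches Supplies
  - product 4 (Camera): category_id=1 -> matches Apparel
  - product 5 (Headphones): category_id=4 -> matches Outdoor
  - product 6 (Keyboard): category_id=4 -> matches Outdoor
  - product 7 (Tablet): category_id=NULL, no match -> dropped
  - product 8 (Notebook): category_id=4 -> matches Outdoor
  - product 9 (Mouse): category_id=3 -> matches Books
So 2 of 9 rows are dropped.

SQL:
SELECT a.name, b.name AS category
FROM products a
INNER JOIN categories b ON a.category_id = b.id

Result:
name       | category
-----------+---------
Desk       | Supplies
Webcam     | Supplies
Camera     | Apparel 
Headphones | Outdoor 
Keyboard   | Outdoor 
Notebook   | Outdoor 
Mouse      | Books   


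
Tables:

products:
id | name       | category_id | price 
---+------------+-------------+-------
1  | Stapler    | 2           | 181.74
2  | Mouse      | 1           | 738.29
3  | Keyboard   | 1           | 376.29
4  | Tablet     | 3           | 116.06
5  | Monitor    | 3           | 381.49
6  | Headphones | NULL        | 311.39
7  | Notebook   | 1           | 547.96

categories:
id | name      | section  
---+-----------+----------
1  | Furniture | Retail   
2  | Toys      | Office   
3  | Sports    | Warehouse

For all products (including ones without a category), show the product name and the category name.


LEFT JOIN keeps every row from products (the left table); where category_id has no match in categories, the category columns become NULL. Walk through each product:
  - product 1 (Stapler): category_id=2 -> matches Toys
  - product 2 (Mouse): category_id=1 -> matches Furniture
  - product 3 (Keyboard): category_id=1 -> matches Furniture
  - product 4 (Tablet): category_id=3 -> matches Sports
  - product 5 (Monitor): category_id=3 -> matches Sports
  - product 6 (Headphones): category_id=NULL, no match -> kept with NULL
  - product 7 (Notebook): category_id=1 -> matches Furniture
All 7 rows appear; 1 has NULL category.

SQL:
SELECT a.name, b.name AS category
FROM products a
LEFT JOIN categories b ON a.category_id = b.id

Result:
name       | category 
-----------+----------
Stapler    | Toys     
Mouse      | Furniture
Keyboard   | Furniture
Tablet     | Sports   
Monitor    | Sports   
Headphones | NULL     
Notebook   | Furniture


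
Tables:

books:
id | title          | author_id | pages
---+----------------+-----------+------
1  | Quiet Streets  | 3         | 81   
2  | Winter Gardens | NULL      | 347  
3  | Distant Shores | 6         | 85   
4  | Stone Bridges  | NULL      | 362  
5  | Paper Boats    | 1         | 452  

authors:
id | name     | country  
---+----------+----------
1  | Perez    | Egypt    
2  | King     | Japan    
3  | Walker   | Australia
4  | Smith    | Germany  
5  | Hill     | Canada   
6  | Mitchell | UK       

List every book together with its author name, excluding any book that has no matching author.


INNER JOIN keeps only books rows whose author_id matches an id in authors. Walk through each book:
  - book 1 (Quiet Streets): author_id=3 -> matches Walker
  - book 2 (Winter Gardens): author_id=NULL, no match -> dropped
  - book 3 (Distant Shores): author_id=6 -> matches Mitchell
  - book 4 (Stone Bridges): author_id=NULL, no match -> dropped
  - book 5 (Paper Boats): author_id=1 -> matches Perez
So 2 of 5 rows are dropped.

SQL:
SELECT a.title, b.name AS author
FROM books a
INNER JOIN authors b ON a.author_id = b.id

Result:
title          | author  
---------------+---------
Quiet Streets  | Walker  
Distant Shores | Mitchell
Paper Boats    | Perez   


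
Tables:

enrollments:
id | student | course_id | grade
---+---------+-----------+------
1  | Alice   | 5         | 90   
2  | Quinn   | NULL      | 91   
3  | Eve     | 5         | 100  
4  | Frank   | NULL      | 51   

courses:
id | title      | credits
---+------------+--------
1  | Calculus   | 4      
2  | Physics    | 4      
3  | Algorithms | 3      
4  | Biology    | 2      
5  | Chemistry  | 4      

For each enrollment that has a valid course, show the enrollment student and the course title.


INNER JOIN keeps only enrollments rows whose course_id matches an id in courses. Walk through each enrollment:
  - enrollment 1 (Alice): course_id=5 -> matches Chemistry
  - enrollment 2 (Quinn): course_id=NULL, no match -> dropped
  - enrollment 3 (Eve): course_id=5 -> matches Chemistry
  - enrollment 4 (Frank): course_id=NULL, no match -> dropped
So 2 of 4 rows are dropped.

SQL:
SELECT a.student, b.title AS course
FROM enrollments a
INNER JOIN courses b ON a.course_id = b.id

Result:
student | course   
--------+----------
Alice   | Chemistry
Eve     | Chemistry


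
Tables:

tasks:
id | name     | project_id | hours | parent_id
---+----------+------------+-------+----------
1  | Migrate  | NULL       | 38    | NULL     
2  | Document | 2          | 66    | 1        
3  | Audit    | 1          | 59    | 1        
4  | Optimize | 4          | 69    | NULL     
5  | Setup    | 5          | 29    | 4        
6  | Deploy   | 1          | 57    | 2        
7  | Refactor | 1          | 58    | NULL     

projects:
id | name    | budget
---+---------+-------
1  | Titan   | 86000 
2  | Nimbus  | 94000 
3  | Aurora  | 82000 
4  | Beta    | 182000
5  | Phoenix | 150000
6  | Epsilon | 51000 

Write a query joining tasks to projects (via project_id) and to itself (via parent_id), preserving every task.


Two LEFT JOINs from the same base table tasks: one to projects via project_id, one to tasks itself via parent_id. Both are LEFT so every task is preserved.
Match against projects:
  - task 1 (Migrate): project_id=NULL, no match -> kept with NULL
  - task 2 (Document): project_id=2 -> matches Nimbus
  - task 3 (Audit): project_id=1 -> matches Titan
  - task 4 (Optimize): project_id=4 -> matches Beta
  - task 5 (Setup): project_id=5 -> matches Phoenix
  - task 6 (Deploy): project_id=1 -> matches Titan
  - task 7 (Refactor): project_id=1 -> matches Titan
Match against tasks (self):
  - task 1 (Migrate): parent_id=NULL -> NULL
  - task 2 (Document): parent_id=1 -> Migrate
  - task 3 (Audit): parent_id=1 -> Migrate
  - task 4 (Optimize): parent_id=NULL -> NULL
  - task 5 (Setup): parent_id=4 -> Optimize
  - task 6 (Deploy): parent_id=2 -> Document
  - task 7 (Refactor): parent_id=NULL -> NULL

SQL:
SELECT a.name, b.name AS project, c.name AS parent
FROM tasks a
LEFT JOIN projects b ON a.project_id = b.id
LEFT JOIN tasks c ON a.parent_id = c.id

Result:
name     | project | parent  
---------+---------+---------
Migrate  | NULL    | NULL    
Document | Nimbus  | Migrate 
Audit    | Titan   | Migrate 
Optimize | Beta    | NULL    
Setup    | Phoenix | Optimize
Deploy   | Titan   | Document
Refactor | Titan   | NULL    


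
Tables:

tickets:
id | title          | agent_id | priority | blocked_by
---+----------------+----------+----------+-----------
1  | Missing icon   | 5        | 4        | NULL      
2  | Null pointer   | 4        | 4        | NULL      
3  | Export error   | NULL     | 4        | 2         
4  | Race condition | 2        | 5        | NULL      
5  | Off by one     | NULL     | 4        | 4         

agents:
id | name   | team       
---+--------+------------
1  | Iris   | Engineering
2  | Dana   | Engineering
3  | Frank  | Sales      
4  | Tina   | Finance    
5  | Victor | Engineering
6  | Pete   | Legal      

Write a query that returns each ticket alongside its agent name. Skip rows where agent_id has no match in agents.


INNER JOIN keeps only tickets rows whose agent_id matches an id in agents. Walk through each ticket:
  - ticket 1 (Missing icon): agent_id=5 -> matches Victor
  - ticket 2 (Null pointer): agent_id=4 -> matches Tina
  - ticket 3 (Export error): agent_id=NULL, no match -> dropped
  - ticket 4 (Race condition): agent_id=2 -> matches Dana
  - ticket 5 (Off by one): agent_id=NULL, no match -> dropped
So 2 of 5 rows are dropped.

SQL:
SELECT a.title, b.name AS agent
FROM tickets a
INNER JOIN agents b ON a.agent_id = b.id

Result:
title          | agent 
---------------+-------
Missing icon   | Victor
Null pointer   | Tina  
Race condition | Dana  


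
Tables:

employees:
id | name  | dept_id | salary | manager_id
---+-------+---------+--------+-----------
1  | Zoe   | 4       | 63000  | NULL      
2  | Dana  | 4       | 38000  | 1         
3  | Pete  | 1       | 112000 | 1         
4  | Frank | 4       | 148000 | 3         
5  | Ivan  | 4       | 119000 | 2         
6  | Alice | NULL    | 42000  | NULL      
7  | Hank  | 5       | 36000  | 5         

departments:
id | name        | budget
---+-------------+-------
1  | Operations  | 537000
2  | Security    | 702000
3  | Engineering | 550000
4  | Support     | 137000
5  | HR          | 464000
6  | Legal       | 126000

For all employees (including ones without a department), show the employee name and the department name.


LEFT JOIN keeps every row from employees (the left table); where dept_id has no match in departments, the department columns become NULL. Walk through each employee:
  - employee 1 (Zoe): dept_id=4 -> matches Support
  - employee 2 (Dana): dept_id=4 -> matches Support
  - employee 3 (Pete): dept_id=1 -> matches Operations
  - employee 4 (Frank): dept_id=4 -> matches Support
  - employee 5 (Ivan): dept_id=4 -> matches Support
  - employee 6 (Alice): dept_id=NULL, no match -> kept with NULL
  - employee 7 (Hank): dept_id=5 -> matches HR
All 7 rows appear; 1 has NULL department.

SQL:
SELECT a.name, b.name AS department
FROM employees a
LEFT JOIN departments b ON a.dept_id = b.id

Result:
name  | department
------+-----------
Zoe   | Support   
Dana  | Support   
Pete  | Operations
Frank | Support   
Ivan  | Support   
Alice | NULL      
Hank  | HR        


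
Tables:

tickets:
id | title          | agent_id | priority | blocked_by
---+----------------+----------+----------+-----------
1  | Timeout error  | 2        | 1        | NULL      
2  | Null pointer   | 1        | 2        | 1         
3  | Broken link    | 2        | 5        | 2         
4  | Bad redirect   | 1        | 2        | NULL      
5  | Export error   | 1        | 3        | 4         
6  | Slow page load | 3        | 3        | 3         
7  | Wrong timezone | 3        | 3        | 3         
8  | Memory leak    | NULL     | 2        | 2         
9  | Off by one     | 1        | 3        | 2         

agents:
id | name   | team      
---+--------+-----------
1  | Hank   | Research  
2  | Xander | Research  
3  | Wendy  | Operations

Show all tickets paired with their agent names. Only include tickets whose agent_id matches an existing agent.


INNER JOIN keeps only tickets rows whose agent_id matches an id in agents. Walk through each ticket:
  - ticket 1 (Timeout error): agent_id=2 -> matches Xander
  - ticket 2 (Null pointer): agent_id=1 -> matches Hank
  - ticket 3 (Broken link): agent_id=2 -> matches Xander
  - ticket 4 (Bad redirect): agent_id=1 -> matches Hank
  - ticket 5 (Export error): agent_id=1 -> matches Hank
  - ticket 6 (Slow page load): agent_id=3 -> matches Wendy
  - ticket 7 (Wrong timezone): agent_id=3 -> matches Wendy
  - ticket 8 (Memory leak): agent_id=NULL, no match -> dropped
  - ticket 9 (Off by one): agent_id=1 -> matches Hank
So 1 of 9 rows is dropped.

SQL:
SELECT a.title, b.name AS agent
FROM tickets a
INNER JOIN agents b ON a.agent_id = b.id

Result:
title          | agent 
---------------+-------
Timeout error  | Xander
Null pointer   | Hank  
Broken link    | Xander
Bad redirect   | Hank  
Export error   | Hank  
Slow page load | Wendy 
Wrong timezone | Wendy 
Off by one     | Hank  


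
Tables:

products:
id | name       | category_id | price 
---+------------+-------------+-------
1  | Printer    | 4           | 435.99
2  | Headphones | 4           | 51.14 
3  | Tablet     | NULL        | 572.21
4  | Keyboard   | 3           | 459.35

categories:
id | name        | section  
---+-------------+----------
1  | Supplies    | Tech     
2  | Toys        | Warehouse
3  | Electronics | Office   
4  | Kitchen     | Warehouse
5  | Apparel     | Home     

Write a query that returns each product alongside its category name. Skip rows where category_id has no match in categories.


INNER JOIN keeps only products rows whose category_id matches an id in categories. Walk through each product:
  - product 1 (Printer): category_id=4 -> matches Kitchen
  - product 2 (Headphones): category_id=4 -> matches Kitchen
  - product 3 (Tablet): category_id=NULL, no match -> dropped
  - product 4 (Keyboard): category_id=3 -> matches Electronics
So 1 of 4 rows is dropped.

SQL:
SELECT a.name, b.name AS category
FROM products a
INNER JOIN categories b ON a.category_id = b.id

Result:
name       | category   
-----------+------------
Printer    | Kitchen    
Headphones | Kitchen    
Keyboard   | Electronics


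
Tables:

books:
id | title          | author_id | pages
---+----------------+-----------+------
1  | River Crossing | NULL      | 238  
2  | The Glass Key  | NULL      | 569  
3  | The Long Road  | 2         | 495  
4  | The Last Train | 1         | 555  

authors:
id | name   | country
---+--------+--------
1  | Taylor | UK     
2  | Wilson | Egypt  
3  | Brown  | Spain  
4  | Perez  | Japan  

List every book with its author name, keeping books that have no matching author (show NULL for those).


LEFT JOIN keeps every row from books (the left table); where author_id has no match in authors, the author columns become NULL. Walk through each book:
  - book 1 (River Crossing): author_id=NULL, no match -> kept with NULL
  - book 2 (The Glass Key): author_id=NULL, no match -> kept with NULL
  - book 3 (The Long Road): author_id=2 -> matches Wilson
  - book 4 (The Last Train): author_id=1 -> matches Taylor
All 4 rows appear; 2 have NULL author.

SQL:
SELECT a.title, b.name AS author
FROM books a
LEFT JOIN authors b ON a.author_id = b.id

Result:
title          | author
---------------+-------
River Crossing | NULL  
The Glass Key  | NULL  
The Long Road  | Wilson
The Last Train | Taylor


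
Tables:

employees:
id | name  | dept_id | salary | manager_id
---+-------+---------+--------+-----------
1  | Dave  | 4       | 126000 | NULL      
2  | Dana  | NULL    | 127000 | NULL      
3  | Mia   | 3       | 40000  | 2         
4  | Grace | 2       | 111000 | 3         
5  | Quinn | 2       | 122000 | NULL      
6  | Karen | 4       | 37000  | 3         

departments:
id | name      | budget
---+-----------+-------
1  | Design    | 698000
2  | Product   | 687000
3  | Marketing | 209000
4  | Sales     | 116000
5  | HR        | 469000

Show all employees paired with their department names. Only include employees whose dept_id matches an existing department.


INNER JOIN keeps only employees rows whose dept_id matches an id in departments. Walk through each employee:
  - employee 1 (Dave): dept_id=4 -> matches Sales
  - employee 2 (Dana): dept_id=NULL, no match -> dropped
  - employee 3 (Mia): dept_id=3 -> matches Marketing
  - employee 4 (Grace): dept_id=2 -> matches Product
  - employee 5 (Quinn): dept_id=2 -> matches Product
  - employee 6 (Karen): dept_id=4 -> matches Sales
So 1 of 6 rows is dropped.

SQL:
SELECT a.name, b.name AS department
FROM employees a
INNER JOIN departments b ON a.dept_id = b.id

Result:
name  | department
------+-----------
Dave  | Sales     
Mia   | Marketing 
Grace | Product   
Quinn | Product   
Karen | Sales     


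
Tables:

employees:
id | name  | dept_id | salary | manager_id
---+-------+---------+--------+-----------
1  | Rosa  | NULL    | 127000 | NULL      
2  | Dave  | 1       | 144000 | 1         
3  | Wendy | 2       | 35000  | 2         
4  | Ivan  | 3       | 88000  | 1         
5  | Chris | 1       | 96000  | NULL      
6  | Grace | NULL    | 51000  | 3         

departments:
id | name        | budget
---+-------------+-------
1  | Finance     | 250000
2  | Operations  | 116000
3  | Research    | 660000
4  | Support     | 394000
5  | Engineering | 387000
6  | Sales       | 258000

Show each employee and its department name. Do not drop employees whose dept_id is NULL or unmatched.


LEFT JOIN keeps every row from employees (the left table); where dept_id has no match in departments, the department columns become NULL. Walk through each employee:
  - employee 1 (Rosa): dept_id=NULL, no match -> kept with NULL
  - employee 2 (Dave): dept_id=1 -> matches Finance
  - employee 3 (Wendy): dept_id=2 -> matches Operations
  - employee 4 (Ivan): dept_id=3 -> matches Research
  - employee 5 (Chris): dept_id=1 -> matches Finance
  - employee 6 (Grace): dept_id=NULL, no match -> kept with NULL
All 6 rows appear; 2 have NULL department.

SQL:
SELECT a.name, b.name AS department
FROM employees a
LEFT JOIN departments b ON a.dept_id = b.id

Result:
name  | department
------+-----------
Rosa  | NULL      
Dave  | Finance   
Wendy | Operations
Ivan  | Research  
Chris | Finance   
Grace | NULL      


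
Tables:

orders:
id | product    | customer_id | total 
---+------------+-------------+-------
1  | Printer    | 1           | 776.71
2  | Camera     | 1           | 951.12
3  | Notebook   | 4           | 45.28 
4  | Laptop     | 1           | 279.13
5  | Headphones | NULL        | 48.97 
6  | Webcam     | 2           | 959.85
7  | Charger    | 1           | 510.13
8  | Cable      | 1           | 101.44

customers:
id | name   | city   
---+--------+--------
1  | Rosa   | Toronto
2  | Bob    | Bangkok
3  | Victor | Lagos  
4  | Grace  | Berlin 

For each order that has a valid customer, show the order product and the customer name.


INNER JOIN keeps only orders rows whose customer_id matches an id in customers. Walk through each order:
  - order 1 (Printer): customer_id=1 -> matches Rosa
  - order 2 (Camera): customer_id=1 -> matches Rosa
  - order 3 (Notebook): customer_id=4 -> matches Grace
  - order 4 (Laptop): customer_id=1 -> matches Rosa
  - order 5 (Headphones): customer_id=NULL, no match -> dropped
  - order 6 (Webcam): customer_id=2 -> matches Bob
  - order 7 (Charger): customer_id=1 -> matches Rosa
  - order 8 (Cable): customer_id=1 -> matches Rosa
So 1 of 8 rows is dropped.

SQL:
SELECT a.product, b.name AS customer
FROM orders a
INNER JOIN customers b ON a.customer_id = b.id

Result:
product  | customer
---------+---------
Printer  | Rosa    
Camera   | Rosa    
Notebook | Grace   
Laptop   | Rosa    
Webcam   | Bob     
Charger  | Rosa    
Cable    | Rosa    


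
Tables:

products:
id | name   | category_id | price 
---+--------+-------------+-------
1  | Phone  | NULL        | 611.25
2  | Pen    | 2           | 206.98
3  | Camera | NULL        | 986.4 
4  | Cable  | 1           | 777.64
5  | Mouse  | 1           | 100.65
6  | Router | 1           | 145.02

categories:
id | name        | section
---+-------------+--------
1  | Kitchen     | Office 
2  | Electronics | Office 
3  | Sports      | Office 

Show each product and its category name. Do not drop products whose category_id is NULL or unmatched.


LEFT JOIN keeps every row from products (the left table); where category_id has no match in categories, the category columns become NULL. Walk through each product:
  - product 1 (Phone): category_id=NULL, no match -> kept with NULL
  - product 2 (Pen): category_id=2 -> matches Electronics
  - product 3 (Camera): category_id=NULL, no match -> kept with NULL
  - product 4 (Cable): category_id=1 -> matches Kitchen
  - product 5 (Mouse): category_id=1 -> matches Kitchen
  - product 6 (Router): category_id=1 -> matches Kitchen
All 6 rows appear; 2 have NULL category.

SQL:
SELECT a.name, b.name AS category
FROM products a
LEFT JOIN categories b ON a.category_id = b.id

Result:
name   | category   
-------+------------
Phone  | NULL       
Pen    | Electronics
Camera | NULL       
Cable  | Kitchen    
Mouse  | Kitchen    
Router | Kitchen    


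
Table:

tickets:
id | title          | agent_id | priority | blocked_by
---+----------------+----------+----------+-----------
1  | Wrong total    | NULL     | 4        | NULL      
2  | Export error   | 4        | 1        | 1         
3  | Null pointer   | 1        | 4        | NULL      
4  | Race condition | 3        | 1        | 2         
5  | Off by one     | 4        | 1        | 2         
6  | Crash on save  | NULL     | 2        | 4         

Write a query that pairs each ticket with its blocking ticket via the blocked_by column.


This is a self-join: tickets is joined to a second copy of itself, matching each row's blocked_by to another row's id. Use LEFT JOIN so rows with blocked_by=NULL are kept.
  - ticket 1 (Wrong total): blocked_by=NULL -> NULL
  - ticket 2 (Export error): blocked_by=1 -> Wrong total
  - ticket 3 (Null pointer): blocked_by=NULL -> NULL
  - ticket 4 (Race condition): blocked_by=2 -> Export error
  - ticket 5 (Off by one): blocked_by=2 -> Export error
  - ticket 6 (Crash on save): blocked_by=4 -> Race condition

SQL:
SELECT a.title AS item, b.title AS blocked_by
FROM tickets a
LEFT JOIN tickets b ON a.blocked_by = b.id

Result:
item           | blocked_by    
---------------+---------------
Wrong total    | NULL          
Export error   | Wrong total   
Null pointer   | NULL          
Race condition | Export error  
Off by one     | Export error  
Crash on save  | Race condition


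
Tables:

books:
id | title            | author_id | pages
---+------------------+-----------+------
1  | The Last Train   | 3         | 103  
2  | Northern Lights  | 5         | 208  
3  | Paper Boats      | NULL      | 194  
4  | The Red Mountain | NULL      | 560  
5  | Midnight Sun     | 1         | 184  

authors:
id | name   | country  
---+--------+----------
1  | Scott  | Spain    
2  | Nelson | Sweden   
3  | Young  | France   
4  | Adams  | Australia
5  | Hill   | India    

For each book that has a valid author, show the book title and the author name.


INNER JOIN keeps only books rows whose author_id matches an id in authors. Walk through each book:
  - book 1 (The Last Train): author_id=3 -> matches Young
  - book 2 (Northern Lights): author_id=5 -> matches Hill
  - book 3 (Paper Boats): author_id=NULL, no match -> dropped
  - book 4 (The Red Mountain): author_id=NULL, no match -> dropped
  - book 5 (Midnight Sun): author_id=1 -> matches Scott
So 2 of 5 rows are dropped.

SQL:
SELECT a.title, b.name AS author
FROM books a
INNER JOIN authors b ON a.author_id = b.id

Result:
title           | author
----------------+-------
The Last Train  | Young 
Northern Lights | Hill  
Midnight Sun    | Scott 


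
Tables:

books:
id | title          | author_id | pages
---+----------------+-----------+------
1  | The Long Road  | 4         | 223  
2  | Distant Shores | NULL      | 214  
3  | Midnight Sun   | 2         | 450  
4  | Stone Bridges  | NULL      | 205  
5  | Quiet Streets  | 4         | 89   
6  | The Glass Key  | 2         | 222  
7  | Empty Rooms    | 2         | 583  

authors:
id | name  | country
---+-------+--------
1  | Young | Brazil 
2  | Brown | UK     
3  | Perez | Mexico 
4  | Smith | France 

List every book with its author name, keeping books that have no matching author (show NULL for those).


LEFT JOIN keeps every row from books (the left table); where author_id has no match in authors, the author columns become NULL. Walk through each book:
  - book 1 (The Long Road): author_id=4 -> matches Smith
  - book 2 (Distant Shores): author_id=NULL, no match -> kept with NULL
  - book 3 (Midnight Sun): author_id=2 -> matches Brown
  - book 4 (Stone Bridges): author_id=NULL, no match -> kept with NULL
  - book 5 (Quiet Streets): author_id=4 -> matches Smith
  - book 6 (The Glass Key): author_id=2 -> matches Brown
  - book 7 (Empty Rooms): author_id=2 -> matches Brown
All 7 rows appear; 2 have NULL author.

SQL:
SELECT a.title, b.name AS author
FROM books a
LEFT JOIN authors b ON a.author_id = b.id

Result:
title          | author
---------------+-------
The Long Road  | Smith 
Distant Shores | NULL  
Midnight Sun   | Brown 
Stone Bridges  | NULL  
Quiet Streets  | Smith 
The Glass Key  | Brown 
Empty Rooms    | Brown 


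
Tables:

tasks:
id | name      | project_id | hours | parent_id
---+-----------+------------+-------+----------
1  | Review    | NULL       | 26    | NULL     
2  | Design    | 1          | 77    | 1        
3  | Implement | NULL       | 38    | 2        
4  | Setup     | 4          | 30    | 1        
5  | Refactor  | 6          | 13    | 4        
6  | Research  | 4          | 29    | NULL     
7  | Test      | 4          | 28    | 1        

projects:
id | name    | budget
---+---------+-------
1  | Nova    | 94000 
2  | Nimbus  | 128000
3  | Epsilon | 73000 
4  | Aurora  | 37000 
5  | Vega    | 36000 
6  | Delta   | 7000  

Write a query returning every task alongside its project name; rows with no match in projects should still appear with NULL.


LEFT JOIN keeps every row from tasks (the left table); where project_id has no match in projects, the project columns become NULL. Walk through each task:
  - task 1 (Review): project_id=NULL, no match -> kept with NULL
  - task 2 (Design): project_id=1 -> matches Nova
  - task 3 (Implement): project_id=NULL, no match -> kept with NULL
  - task 4 (Setup): project_id=4 -> matches Aurora
  - task 5 (Refactor): project_id=6 -> matches Delta
  - task 6 (Research): project_id=4 -> matches Aurora
  - task 7 (Test): project_id=4 -> matches Aurora
All 7 rows appear; 2 have NULL project.

SQL:
SELECT a.name, b.name AS project
FROM tasks a
LEFT JOIN projects b ON a.project_id = b.id

Result:
name      | project
----------+--------
Review    | NULL   
Design    | Nova   
Implement | NULL   
Setup     | Aurora 
Refactor  | Delta  
Research  | Aurora 
Test      | Aurora 


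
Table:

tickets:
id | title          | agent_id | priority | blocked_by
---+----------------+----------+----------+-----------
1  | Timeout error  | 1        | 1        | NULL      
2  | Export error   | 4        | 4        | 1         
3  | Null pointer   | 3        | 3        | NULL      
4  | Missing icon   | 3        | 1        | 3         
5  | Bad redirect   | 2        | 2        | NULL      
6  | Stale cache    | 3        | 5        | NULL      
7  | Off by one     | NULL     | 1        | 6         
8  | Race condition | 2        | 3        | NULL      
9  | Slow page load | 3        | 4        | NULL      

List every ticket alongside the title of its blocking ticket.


This is a self-join: tickets is joined to a second copy of itself, matching each row's blocked_by to another row's id. Use LEFT JOIN so rows with blocked_by=NULL are kept.
  - ticket 1 (Timeout error): blocked_by=NULL -> NULL
  - ticket 2 (Export error): blocked_by=1 -> Timeout error
  - ticket 3 (Null pointer): blocked_by=NULL -> NULL
  - ticket 4 (Missing icon): blocked_by=3 -> Null pointer
  - ticket 5 (Bad redirect): blocked_by=NULL -> NULL
  - ticket 6 (Stale cache): blocked_by=NULL -> NULL
  - ticket 7 (Off by one): blocked_by=6 -> Stale cache
  - ticket 8 (Race condition): blocked_by=NULL -> NULL
  - ticket 9 (Slow page load): blocked_by=NULL -> NULL

SQL:
SELECT a.title AS item, b.title AS blocked_by
FROM tickets a
LEFT JOIN tickets b ON a.blocked_by = b.id

Result:
item           | blocked_by   
---------------+--------------
Timeout error  | NULL         
Export error   | Timeout error
Null pointer   | NULL         
Missing icon   | Null pointer 
Bad redirect   | NULL         
Stale cache    | NULL         
Off by one     | Stale cache  
Race condition | NULL         
Slow page load | NULL         


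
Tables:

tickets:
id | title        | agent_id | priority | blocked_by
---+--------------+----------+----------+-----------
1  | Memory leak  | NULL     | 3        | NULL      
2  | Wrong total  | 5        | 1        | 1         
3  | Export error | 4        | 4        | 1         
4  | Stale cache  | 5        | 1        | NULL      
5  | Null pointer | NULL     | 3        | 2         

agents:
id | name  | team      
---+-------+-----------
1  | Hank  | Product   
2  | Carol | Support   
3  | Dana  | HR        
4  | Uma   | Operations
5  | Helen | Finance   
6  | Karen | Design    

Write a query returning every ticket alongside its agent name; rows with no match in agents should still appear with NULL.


LEFT JOIN keeps every row from tickets (the left table); where agent_id has no match in agents, the agent columns become NULL. Walk through each ticket:
  - ticket 1 (Memory leak): agent_id=NULL, no match -> kept with NULL
  - ticket 2 (Wrong total): agent_id=5 -> matches Helen
  - ticket 3 (Export error): agent_id=4 -> matches Uma
  - ticket 4 (Stale cache): agent_id=5 -> matches Helen
  - ticket 5 (Null pointer): agent_id=NULL, no match -> kept with NULL
All 5 rows appear; 2 have NULL agent.

SQL:
SELECT a.title, b.name AS agent
FROM tickets a
LEFT JOIN agents b ON a.agent_id = b.id

Result:
title        | agent
-------------+------
Memory leak  | NULL 
Wrong total  | Helen
Export error | Uma  
Stale cache  | Helen
Null pointer | NULL 


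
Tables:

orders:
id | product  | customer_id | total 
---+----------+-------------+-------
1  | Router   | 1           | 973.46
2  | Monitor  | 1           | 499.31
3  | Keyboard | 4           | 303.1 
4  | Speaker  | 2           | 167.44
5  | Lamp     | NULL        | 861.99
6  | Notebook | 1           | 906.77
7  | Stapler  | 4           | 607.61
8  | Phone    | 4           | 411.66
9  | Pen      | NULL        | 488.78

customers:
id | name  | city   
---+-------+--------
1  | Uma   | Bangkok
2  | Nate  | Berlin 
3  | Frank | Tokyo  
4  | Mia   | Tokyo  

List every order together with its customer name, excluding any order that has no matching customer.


INNER JOIN keeps only orders rows whose customer_id matches an id in customers. Walk through each order:
  - order 1 (Router): customer_id=1 -> matches Uma
  - order 2 (Monitor): customer_id=1 -> matches Uma
  - order 3 (Keyboard): customer_id=4 -> matches Mia
  - order 4 (Speaker): customer_id=2 -> matches Nate
  - order 5 (Lamp): customer_id=NULL, no match -> dropped
  - order 6 (Notebook): customer_id=1 -> matches Uma
  - order 7 (Stapler): customer_id=4 -> matches Mia
  - order 8 (Phone): customer_id=4 -> matches Mia
  - order 9 (Pen): customer_id=NULL, no match -> dropped
So 2 of 9 rows are dropped.

SQL:
SELECT a.product, b.name AS customer
FROM orders a
INNER JOIN customers b ON a.customer_id = b.id

Result:
product  | customer
---------+---------
Router   | Uma     
Monitor  | Uma     
Keyboard | Mia     
Speaker  | Nate    
Notebook | Uma     
Stapler  | Mia     
Phone    | Mia     


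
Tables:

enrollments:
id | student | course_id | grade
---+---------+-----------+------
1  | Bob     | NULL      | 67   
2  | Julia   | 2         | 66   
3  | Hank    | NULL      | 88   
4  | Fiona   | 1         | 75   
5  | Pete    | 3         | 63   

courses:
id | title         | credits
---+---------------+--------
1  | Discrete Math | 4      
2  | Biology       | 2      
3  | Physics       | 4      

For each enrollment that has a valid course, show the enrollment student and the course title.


INNER JOIN keeps only enrollments rows whose course_id matches an id in courses. Walk through each enrollment:
  - enrollment 1 (Bob): course_id=NULL, no match -> dropped
  - enrollment 2 (Julia): course_id=2 -> matches Biology
  - enrollment 3 (Hank): course_id=NULL, no match -> dropped
  - enrollment 4 (Fiona): course_id=1 -> matches Discrete Math
  - enrollment 5 (Pete): course_id=3 -> matches Physics
So 2 of 5 rows are dropped.

SQL:
SELECT a.student, b.title AS course
FROM enrollments a
INNER JOIN courses b ON a.course_id = b.id

Result:
student | course       
--------+--------------
Julia   | Biology      
Fiona   | Discrete Math
Pete    | Physics      


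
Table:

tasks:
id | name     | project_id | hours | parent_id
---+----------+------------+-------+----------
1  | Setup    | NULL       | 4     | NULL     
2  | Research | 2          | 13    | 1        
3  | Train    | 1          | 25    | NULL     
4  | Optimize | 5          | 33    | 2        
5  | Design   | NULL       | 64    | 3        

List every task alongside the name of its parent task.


This is a self-join: tasks is joined to a second copy of itself, matching each row's parent_id to another row's id. Use LEFT JOIN so rows with parent_id=NULL are kept.
  - task 1 (Setup): parent_id=NULL -> NULL
  - task 2 (Research): parent_id=1 -> Setup
  - task 3 (Train): parent_id=NULL -> NULL
  - task 4 (Optimize): parent_id=2 -> Research
  - task 5 (Design): parent_id=3 -> Train

SQL:
SELECT a.name AS item, b.name AS parent
FROM tasks a
LEFT JOIN tasks b ON a.parent_id = b.id

Result:
item     | parent  
---------+---------
Setup    | NULL    
Research | Setup   
Train    | NULL    
Optimize | Research
Design   | Train   


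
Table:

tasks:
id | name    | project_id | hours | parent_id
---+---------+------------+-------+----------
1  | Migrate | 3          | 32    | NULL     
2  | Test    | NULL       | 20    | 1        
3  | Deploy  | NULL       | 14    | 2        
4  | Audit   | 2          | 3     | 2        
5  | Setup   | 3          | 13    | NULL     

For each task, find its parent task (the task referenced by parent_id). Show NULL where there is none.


This is a self-join: tasks is joined to a second copy of itself, matching each row's parent_id to another row's id. Use LEFT JOIN so rows with parent_id=NULL are kept.
  - task 1 (Migrate): parent_id=NULL -> NULL
  - task 2 (Test): parent_id=1 -> Migrate
  - task 3 (Deploy): parent_id=2 -> Test
  - task 4 (Audit): parent_id=2 -> Test
  - task 5 (Setup): parent_id=NULL -> NULL

SQL:
SELECT a.name AS item, b.name AS parent
FROM tasks a
LEFT JOIN tasks b ON a.parent_id = b.id

Result:
item    | parent 
--------+--------
Migrate | NULL   
Test    | Migrate
Deploy  | Test   
Audit   | Test   
Setup   | NULL   


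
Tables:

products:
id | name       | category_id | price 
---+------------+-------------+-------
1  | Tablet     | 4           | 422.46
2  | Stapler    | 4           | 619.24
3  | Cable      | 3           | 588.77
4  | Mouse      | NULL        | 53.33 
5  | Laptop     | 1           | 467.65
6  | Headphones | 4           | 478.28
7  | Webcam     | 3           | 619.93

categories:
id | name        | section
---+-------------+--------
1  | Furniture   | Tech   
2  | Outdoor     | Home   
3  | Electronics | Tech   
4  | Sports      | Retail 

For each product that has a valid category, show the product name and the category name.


INNER JOIN keeps only products rows whose category_id matches an id in categories. Walk through each product:
  - product 1 (Tablet): category_id=4 -> matches Sports
  - product 2 (Stapler): category_id=4 -> matches Sports
  - product 3 (Cable): category_id=3 -> matches Electronics
  - product 4 (Mouse): category_id=NULL, no match -> dropped
  - product 5 (Laptop): category_id=1 -> matches Furniture
  - product 6 (Headphones): category_id=4 -> matches Sports
  - product 7 (Webcam): category_id=3 -> matches Electronics
So 1 of 7 rows is dropped.

SQL:
SELECT a.name, b.name AS category
FROM products a
INNER JOIN categories b ON a.category_id = b.id

Result:
name       | category   
-----------+------------
Tablet     | Sports     
Stapler    | Sports     
Cable      | Electronics
Laptop     | Furniture  
Headphones | Sports     
Webcam     | Electronics


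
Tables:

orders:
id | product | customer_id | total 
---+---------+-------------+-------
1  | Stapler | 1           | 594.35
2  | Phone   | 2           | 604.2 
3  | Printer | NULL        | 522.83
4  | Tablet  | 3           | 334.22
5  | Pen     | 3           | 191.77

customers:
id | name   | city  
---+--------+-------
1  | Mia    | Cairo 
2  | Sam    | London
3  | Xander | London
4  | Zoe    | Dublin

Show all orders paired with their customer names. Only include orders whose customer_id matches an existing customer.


INNER JOIN keeps only orders rows whose customer_id matches an id in customers. Walk through each order:
  - order 1 (Stapler): customer_id=1 -> matches Mia
  - order 2 (Phone): customer_id=2 -> matches Sam
  - order 3 (Printer): customer_id=NULL, no match -> dropped
  - order 4 (Tablet): customer_id=3 -> matches Xander
  - order 5 (Pen): customer_id=3 -> matches Xander
So 1 of 5 rows is dropped.

SQL:
SELECT a.product, b.name AS customer
FROM orders a
INNER JOIN customers b ON a.customer_id = b.id

Result:
product | customer
--------+---------
Stapler | Mia     
Phone   | Sam     
Tablet  | Xander  
Pen     | Xander  


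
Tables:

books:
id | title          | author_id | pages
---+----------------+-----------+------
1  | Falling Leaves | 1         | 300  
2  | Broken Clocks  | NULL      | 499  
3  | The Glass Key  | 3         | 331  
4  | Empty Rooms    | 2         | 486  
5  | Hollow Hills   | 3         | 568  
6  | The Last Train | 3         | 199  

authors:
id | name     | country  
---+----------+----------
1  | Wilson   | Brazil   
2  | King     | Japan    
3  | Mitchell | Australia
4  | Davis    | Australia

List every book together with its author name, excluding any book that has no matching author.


INNER JOIN keeps only books rows whose author_id matches an id in authors. Walk through each book:
  - book 1 (Falling Leaves): author_id=1 -> matches Wilson
  - book 2 (Broken Clocks): author_id=NULL, no match -> dropped
  - book 3 (The Glass Key): author_id=3 -> matches Mitchell
  - book 4 (Empty Rooms): author_id=2 -> matches King
  - book 5 (Hollow Hills): author_id=3 -> matches Mitchell
  - book 6 (The Last Train): author_id=3 -> matches Mitchell
So 1 of 6 rows is dropped.

SQL:
SELECT a.title, b.name AS author
FROM books a
INNER JOIN authors b ON a.author_id = b.id

Result:
title          | author  
---------------+---------
Falling Leaves | Wilson  
The Glass Key  | Mitchell
Empty Rooms    | King    
Hollow Hills   | Mitchell
The Last Train | Mitchell


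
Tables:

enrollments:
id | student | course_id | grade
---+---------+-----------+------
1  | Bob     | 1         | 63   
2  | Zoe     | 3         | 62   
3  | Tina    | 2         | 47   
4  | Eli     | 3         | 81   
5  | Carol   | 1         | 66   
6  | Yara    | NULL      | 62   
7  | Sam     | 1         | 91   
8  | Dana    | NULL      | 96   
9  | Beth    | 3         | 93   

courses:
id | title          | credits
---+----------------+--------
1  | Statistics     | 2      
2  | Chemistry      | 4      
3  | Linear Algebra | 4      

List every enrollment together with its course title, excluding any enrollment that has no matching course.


INNER JOIN keeps only enrollments rows whose course_id matches an id in courses. Walk through each enrollment:
  - enrollment 1 (Bob): course_id=1 -> matches Statistics
  - enrollment 2 (Zoe): course_id=3 -> matches Linear Algebra
  - enrollment 3 (Tina): course_id=2 -> matches Chemistry
  - enrollment 4 (Eli): course_id=3 -> matches Linear Algebra
  - enrollment 5 (Carol): course_id=1 -> matches Statistics
  - enrollment 6 (Yara): course_id=NULL, no match -> dropped
  - enrollment 7 (Sam): course_id=1 -> matches Statistics
  - enrollment 8 (Dana): course_id=NULL, no match -> dropped
  - enrollment 9 (Beth): course_id=3 -> matches Linear Algebra
So 2 of 9 rows are dropped.

SQL:
SELECT a.student, b.title AS course
FROM enrollments a
INNER JOIN courses b ON a.course_id = b.id

Result:
student | course        
--------+---------------
Bob     | Statistics    
Zoe     | Linear Algebra
Tina    | Chemistry     
Eli     | Linear Algebra
Carol   | Statistics    
Sam     | Statistics    
Beth    | Linear Algebra
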